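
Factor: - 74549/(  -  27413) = 79^( - 1)*127^1*347^( - 1 )*587^1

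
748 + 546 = 1294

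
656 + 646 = 1302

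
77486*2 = 154972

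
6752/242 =27 + 109/121 = 27.90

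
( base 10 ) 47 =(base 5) 142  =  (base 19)29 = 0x2F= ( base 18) 2b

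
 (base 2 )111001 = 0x39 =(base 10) 57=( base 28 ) 21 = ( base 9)63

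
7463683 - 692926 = 6770757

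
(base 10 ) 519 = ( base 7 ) 1341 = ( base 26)JP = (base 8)1007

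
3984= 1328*3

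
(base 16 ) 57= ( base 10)87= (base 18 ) 4f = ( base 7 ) 153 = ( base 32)2N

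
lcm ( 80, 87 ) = 6960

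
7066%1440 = 1306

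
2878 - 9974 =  - 7096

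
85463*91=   7777133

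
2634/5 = 526 + 4/5  =  526.80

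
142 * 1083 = 153786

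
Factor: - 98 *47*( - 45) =207270= 2^1*3^2*5^1*7^2*47^1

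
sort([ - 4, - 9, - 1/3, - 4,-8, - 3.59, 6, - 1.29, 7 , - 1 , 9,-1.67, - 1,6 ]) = [ - 9, - 8, - 4, - 4, - 3.59,-1.67, - 1.29, - 1,-1, - 1/3,6,6,7, 9]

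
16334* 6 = 98004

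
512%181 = 150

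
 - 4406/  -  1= 4406/1= 4406.00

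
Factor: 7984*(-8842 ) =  - 70594528 = - 2^5*499^1*4421^1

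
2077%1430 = 647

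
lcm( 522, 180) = 5220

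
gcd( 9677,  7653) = 1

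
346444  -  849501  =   - 503057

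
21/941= 21/941  =  0.02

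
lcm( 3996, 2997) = 11988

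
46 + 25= 71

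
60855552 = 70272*866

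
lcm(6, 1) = 6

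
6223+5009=11232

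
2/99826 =1/49913 =0.00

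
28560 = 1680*17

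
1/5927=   1/5927 = 0.00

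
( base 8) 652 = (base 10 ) 426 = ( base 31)DN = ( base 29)EK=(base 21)K6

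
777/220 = 3+ 117/220 = 3.53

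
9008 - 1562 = 7446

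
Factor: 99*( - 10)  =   - 2^1*3^2*5^1*11^1 =-990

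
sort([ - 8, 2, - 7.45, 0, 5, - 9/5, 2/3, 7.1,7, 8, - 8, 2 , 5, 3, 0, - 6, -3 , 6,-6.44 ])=[ - 8, - 8, - 7.45, - 6.44, - 6,  -  3, - 9/5,0, 0, 2/3,2, 2, 3, 5,5,6, 7, 7.1, 8 ] 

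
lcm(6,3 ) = 6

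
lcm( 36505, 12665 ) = 620585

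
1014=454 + 560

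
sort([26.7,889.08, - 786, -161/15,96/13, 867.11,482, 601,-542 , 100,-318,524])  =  [ - 786, -542, - 318,-161/15,96/13,26.7 , 100,482, 524,601, 867.11,889.08]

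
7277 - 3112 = 4165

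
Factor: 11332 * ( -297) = -2^2*3^3 * 11^1*  2833^1=- 3365604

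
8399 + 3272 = 11671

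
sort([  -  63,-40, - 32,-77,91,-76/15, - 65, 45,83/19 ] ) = [ - 77, - 65,-63,-40, - 32,-76/15,83/19,45,91 ]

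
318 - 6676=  - 6358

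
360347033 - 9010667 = 351336366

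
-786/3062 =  - 393/1531 = - 0.26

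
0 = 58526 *0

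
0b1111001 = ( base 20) 61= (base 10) 121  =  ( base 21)5g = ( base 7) 232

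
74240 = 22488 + 51752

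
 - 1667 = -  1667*1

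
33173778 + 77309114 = 110482892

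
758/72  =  379/36 = 10.53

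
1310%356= 242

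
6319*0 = 0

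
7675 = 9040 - 1365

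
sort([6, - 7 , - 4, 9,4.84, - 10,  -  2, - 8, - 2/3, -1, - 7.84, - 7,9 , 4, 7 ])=[ - 10, - 8,-7.84,-7,-7, - 4, -2, - 1,-2/3,4,4.84,6,  7, 9,9 ]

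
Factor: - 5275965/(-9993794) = 2^(-1)*3^1*5^1*883^( - 1)*5659^ ( - 1)*351731^1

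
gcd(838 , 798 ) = 2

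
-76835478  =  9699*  ( - 7922 ) 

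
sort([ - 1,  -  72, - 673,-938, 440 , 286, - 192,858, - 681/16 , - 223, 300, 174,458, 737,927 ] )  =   [ - 938, - 673, - 223, - 192 , - 72,  -  681/16, -1, 174, 286, 300, 440, 458, 737, 858 , 927]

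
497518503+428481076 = 925999579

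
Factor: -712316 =-2^2*11^1*16189^1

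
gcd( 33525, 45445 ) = 745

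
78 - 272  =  - 194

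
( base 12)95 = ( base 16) 71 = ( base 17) 6b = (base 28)41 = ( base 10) 113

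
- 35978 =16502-52480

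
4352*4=17408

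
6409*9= 57681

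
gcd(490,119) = 7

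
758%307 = 144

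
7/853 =7/853=0.01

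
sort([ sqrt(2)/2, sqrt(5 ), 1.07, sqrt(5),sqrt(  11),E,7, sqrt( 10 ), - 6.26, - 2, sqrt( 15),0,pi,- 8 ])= [ - 8, - 6.26,-2,0 , sqrt( 2 )/2,  1.07,  sqrt(5 ),sqrt( 5 ), E , pi,sqrt( 10 ), sqrt( 11 ), sqrt( 15),7 ] 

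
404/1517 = 404/1517 = 0.27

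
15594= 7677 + 7917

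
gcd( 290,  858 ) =2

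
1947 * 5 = 9735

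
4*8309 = 33236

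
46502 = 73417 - 26915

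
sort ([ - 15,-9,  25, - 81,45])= [ - 81, - 15, - 9, 25, 45]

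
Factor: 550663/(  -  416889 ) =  - 3^( - 2 )*11^( - 1)*4211^( - 1 )*550663^1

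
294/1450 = 147/725 = 0.20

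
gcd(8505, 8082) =9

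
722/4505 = 722/4505 =0.16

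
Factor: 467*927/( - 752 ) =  - 432909/752 = - 2^(- 4 ) *3^2 * 47^( - 1) *103^1*467^1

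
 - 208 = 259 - 467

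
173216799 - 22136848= 151079951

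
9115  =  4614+4501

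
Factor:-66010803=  - 3^1 * 631^1*34871^1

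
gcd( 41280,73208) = 8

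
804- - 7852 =8656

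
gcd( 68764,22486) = 2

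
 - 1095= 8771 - 9866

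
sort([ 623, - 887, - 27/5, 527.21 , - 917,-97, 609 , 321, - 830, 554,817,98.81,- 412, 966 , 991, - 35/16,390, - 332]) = [ - 917 , - 887, - 830,- 412, - 332, - 97,-27/5,-35/16,98.81, 321 , 390,527.21, 554, 609, 623,817,966, 991 ] 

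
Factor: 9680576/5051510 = 4840288/2525755 = 2^5 *5^( -1)*19^2*29^( - 1)*419^1*17419^( - 1) 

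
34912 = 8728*4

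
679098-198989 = 480109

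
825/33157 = 825/33157  =  0.02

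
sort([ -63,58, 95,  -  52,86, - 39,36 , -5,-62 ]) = [-63, - 62, - 52, - 39, - 5, 36 , 58,86,95]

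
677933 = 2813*241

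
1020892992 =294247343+726645649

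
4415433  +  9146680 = 13562113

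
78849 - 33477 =45372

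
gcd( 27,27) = 27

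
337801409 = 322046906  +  15754503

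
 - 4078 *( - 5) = 20390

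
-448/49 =-64/7 = - 9.14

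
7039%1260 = 739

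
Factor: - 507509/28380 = - 2^(-2) * 3^(  -  1)*5^( - 1)*11^( - 1 )*19^1*43^(-1)*26711^1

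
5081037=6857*741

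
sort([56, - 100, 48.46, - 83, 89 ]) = [ - 100 ,  -  83, 48.46,56,89]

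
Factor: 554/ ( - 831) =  - 2^1 * 3^(  -  1 ) = - 2/3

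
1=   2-1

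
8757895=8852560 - 94665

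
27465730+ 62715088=90180818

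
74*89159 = 6597766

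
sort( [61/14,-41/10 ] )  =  [ - 41/10 , 61/14 ] 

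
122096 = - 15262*( - 8)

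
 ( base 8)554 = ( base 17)147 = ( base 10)364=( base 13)220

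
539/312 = 539/312=1.73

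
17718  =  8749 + 8969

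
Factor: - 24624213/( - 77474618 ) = 2^(- 1 )*3^1 * 13^( - 1) * 613^( - 1 ) * 4861^( - 1)*8208071^1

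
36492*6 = 218952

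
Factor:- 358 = - 2^1 * 179^1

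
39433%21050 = 18383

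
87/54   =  1 + 11/18= 1.61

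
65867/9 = 65867/9 =7318.56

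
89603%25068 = 14399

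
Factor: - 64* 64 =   -  2^12 = - 4096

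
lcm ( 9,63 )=63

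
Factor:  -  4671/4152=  - 9/8 = -  2^(-3 )*3^2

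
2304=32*72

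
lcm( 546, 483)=12558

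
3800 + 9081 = 12881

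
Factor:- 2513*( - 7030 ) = 2^1*5^1*7^1*19^1*37^1*359^1=17666390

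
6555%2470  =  1615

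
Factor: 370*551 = 203870 = 2^1*5^1*19^1 *29^1*37^1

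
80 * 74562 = 5964960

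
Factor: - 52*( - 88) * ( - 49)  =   - 224224 =- 2^5*7^2*11^1*13^1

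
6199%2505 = 1189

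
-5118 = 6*( - 853 ) 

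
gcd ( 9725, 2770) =5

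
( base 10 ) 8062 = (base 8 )17576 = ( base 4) 1331332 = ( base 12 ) 47BA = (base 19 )1366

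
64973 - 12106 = 52867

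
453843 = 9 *50427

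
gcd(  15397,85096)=1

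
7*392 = 2744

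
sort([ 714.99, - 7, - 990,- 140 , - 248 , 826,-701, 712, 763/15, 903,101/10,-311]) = [ -990, - 701,-311,-248,-140, - 7 , 101/10, 763/15, 712, 714.99, 826,903 ] 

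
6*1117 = 6702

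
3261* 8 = 26088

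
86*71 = 6106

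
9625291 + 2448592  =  12073883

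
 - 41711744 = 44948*( - 928 ) 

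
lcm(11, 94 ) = 1034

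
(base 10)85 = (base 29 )2r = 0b1010101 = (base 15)5A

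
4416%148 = 124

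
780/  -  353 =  - 780/353 = - 2.21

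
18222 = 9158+9064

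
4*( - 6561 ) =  - 26244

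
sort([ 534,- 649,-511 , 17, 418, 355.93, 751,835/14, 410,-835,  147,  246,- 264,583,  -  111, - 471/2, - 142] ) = [ - 835, - 649, -511, - 264, - 471/2, - 142,-111,17, 835/14 , 147,246,355.93 , 410, 418, 534, 583,751] 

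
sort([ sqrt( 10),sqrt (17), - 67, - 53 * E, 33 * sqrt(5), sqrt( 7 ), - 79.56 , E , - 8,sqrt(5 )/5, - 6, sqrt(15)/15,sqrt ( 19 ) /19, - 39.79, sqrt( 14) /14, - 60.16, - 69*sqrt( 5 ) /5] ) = [ - 53 * E, - 79.56 , - 67 , - 60.16,-39.79, - 69*sqrt (5) /5, - 8, - 6,sqrt ( 19 )/19,  sqrt(15 ) /15, sqrt( 14 )/14 , sqrt(5) /5, sqrt( 7),E, sqrt (10 ),  sqrt(17), 33*sqrt( 5) ] 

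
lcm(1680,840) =1680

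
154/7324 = 77/3662 = 0.02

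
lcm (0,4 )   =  0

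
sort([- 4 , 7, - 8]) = [ - 8,-4,7 ] 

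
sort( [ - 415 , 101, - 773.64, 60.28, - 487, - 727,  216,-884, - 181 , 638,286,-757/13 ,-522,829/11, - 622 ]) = [ - 884, - 773.64 ,-727 , - 622, - 522, - 487 , - 415 ,- 181 , - 757/13,60.28 , 829/11,101 , 216,286 , 638]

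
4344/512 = 543/64 = 8.48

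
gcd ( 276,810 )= 6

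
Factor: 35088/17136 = 43/21 = 3^( - 1) * 7^( - 1)*43^1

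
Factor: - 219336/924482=  -  2^2*3^1*19^1 * 31^(  -  2) =- 228/961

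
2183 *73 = 159359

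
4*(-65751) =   -  263004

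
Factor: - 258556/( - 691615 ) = 2^2*5^( - 1)*37^1*1747^1*138323^( - 1 )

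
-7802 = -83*94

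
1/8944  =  1/8944 = 0.00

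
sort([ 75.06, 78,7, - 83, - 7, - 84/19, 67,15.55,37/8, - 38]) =[ - 83, - 38, - 7, - 84/19,37/8,7, 15.55, 67,75.06, 78] 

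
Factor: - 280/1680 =-2^( - 1)*3^( - 1) = - 1/6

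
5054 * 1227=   6201258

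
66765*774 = 51676110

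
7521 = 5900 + 1621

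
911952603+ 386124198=1298076801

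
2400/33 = 800/11 = 72.73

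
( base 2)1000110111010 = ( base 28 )5m2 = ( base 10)4538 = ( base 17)FBG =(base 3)20020002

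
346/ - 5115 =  - 1 + 4769/5115=-0.07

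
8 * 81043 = 648344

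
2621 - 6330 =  -3709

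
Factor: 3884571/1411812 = 431619/156868 =2^( - 2 )*3^1*39217^ ( - 1)*143873^1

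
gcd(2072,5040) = 56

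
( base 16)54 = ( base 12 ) 70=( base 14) 60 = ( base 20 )44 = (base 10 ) 84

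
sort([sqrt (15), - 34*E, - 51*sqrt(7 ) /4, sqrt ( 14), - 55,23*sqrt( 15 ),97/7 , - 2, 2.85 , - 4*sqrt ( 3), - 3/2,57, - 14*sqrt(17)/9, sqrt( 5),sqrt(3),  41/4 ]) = [  -  34*E, -55, - 51*sqrt(7)/4, - 4*sqrt(3 ), - 14*sqrt(17)/9, - 2,  -  3/2, sqrt (3),sqrt(5) , 2.85 , sqrt ( 14),sqrt(15 ),41/4,97/7, 57,23*sqrt (15) ] 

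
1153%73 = 58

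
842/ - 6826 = -1 + 2992/3413 = - 0.12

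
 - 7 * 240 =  - 1680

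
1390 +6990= 8380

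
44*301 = 13244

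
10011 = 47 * 213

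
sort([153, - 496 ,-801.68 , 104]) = [ - 801.68, - 496,  104 , 153]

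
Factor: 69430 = 2^1*5^1*53^1*131^1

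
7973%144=53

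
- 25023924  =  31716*( - 789)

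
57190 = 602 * 95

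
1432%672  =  88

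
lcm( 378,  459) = 6426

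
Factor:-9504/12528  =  -22/29 = -2^1*11^1*29^(-1 )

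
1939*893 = 1731527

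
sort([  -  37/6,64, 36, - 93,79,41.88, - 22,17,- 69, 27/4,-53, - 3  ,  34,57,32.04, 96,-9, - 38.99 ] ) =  [ - 93, - 69, - 53 , - 38.99, - 22, - 9,  -  37/6, - 3,27/4,  17 , 32.04 , 34 , 36,41.88,  57,64,  79,96]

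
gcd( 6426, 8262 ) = 918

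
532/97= 532/97 = 5.48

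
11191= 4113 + 7078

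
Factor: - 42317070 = - 2^1*3^1*5^1*109^1*12941^1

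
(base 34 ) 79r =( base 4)2003221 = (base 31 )8NO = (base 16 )20e9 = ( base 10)8425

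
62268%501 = 144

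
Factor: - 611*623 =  - 380653 = - 7^1 * 13^1*47^1 * 89^1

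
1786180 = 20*89309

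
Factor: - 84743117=  -  84743117^1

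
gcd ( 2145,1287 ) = 429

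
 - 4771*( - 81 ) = 386451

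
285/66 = 4 + 7/22  =  4.32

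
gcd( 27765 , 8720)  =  5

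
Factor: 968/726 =4/3= 2^2* 3^( - 1 )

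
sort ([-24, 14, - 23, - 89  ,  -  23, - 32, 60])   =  [-89, - 32 , - 24 , - 23, - 23, 14,60]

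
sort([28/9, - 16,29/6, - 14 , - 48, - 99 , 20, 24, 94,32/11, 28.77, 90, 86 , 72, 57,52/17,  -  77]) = [-99,- 77,-48 ,-16, - 14,32/11,52/17,28/9 , 29/6,20, 24 , 28.77, 57,72,86,90 , 94]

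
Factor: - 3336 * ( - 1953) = 2^3*3^3*7^1*31^1*139^1 = 6515208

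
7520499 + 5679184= 13199683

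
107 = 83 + 24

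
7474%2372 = 358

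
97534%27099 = 16237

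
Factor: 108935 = 5^1*21787^1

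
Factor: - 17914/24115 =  - 26/35 = - 2^1*5^(  -  1)* 7^( - 1)*13^1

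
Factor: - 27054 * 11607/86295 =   -  104671926/28765 = - 2^1*3^4*5^( - 1)*11^(  -  1)*53^1 * 73^1*167^1*523^( - 1)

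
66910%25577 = 15756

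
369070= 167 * 2210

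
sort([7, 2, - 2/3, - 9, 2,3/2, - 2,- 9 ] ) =[ - 9 , - 9, - 2, - 2/3,3/2,2,2,7 ] 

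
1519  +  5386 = 6905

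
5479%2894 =2585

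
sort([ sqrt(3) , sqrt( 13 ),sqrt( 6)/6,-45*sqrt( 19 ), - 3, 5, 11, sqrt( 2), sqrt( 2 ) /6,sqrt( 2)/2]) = [-45  *sqrt(19), - 3 , sqrt(2)/6, sqrt( 6 ) /6,sqrt( 2) /2,  sqrt ( 2),sqrt( 3) , sqrt( 13 ),5, 11] 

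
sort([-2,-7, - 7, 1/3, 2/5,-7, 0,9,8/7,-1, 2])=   [- 7,  -  7,-7, - 2, - 1,0, 1/3, 2/5,  8/7, 2, 9]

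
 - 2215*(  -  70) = 155050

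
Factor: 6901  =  67^1*103^1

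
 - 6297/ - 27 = 2099/9 = 233.22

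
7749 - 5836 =1913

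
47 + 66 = 113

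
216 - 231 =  - 15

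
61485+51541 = 113026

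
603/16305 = 201/5435= 0.04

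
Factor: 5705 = 5^1*7^1 *163^1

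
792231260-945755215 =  - 153523955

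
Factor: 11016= 2^3*3^4 *17^1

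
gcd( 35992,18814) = 818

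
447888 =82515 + 365373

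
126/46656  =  7/2592 = 0.00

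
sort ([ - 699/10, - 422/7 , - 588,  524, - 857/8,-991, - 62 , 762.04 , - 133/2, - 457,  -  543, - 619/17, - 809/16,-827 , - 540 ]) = [ - 991,-827,-588,-543, -540 ,- 457, -857/8, -699/10, - 133/2, - 62, - 422/7, - 809/16,  -  619/17, 524 , 762.04]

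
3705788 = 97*38204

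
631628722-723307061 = -91678339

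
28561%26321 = 2240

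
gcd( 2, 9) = 1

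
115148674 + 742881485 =858030159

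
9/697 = 9/697 = 0.01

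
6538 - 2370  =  4168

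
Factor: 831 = 3^1*277^1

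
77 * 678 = 52206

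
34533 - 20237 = 14296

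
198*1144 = 226512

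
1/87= 1/87  =  0.01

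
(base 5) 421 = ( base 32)3f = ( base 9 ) 133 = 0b1101111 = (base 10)111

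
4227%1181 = 684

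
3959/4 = 989 + 3/4=989.75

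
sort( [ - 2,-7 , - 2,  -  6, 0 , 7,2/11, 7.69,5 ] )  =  [ - 7, - 6, - 2, - 2, 0,2/11,5,7,7.69]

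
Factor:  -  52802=-2^1 *17^1 * 1553^1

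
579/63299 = 579/63299 = 0.01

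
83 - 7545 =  - 7462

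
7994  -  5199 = 2795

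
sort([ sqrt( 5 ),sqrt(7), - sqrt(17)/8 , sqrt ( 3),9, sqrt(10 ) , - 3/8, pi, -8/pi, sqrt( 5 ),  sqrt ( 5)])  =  [  -  8/pi,- sqrt(17) /8, - 3/8,sqrt(  3 ),  sqrt(5 ),sqrt( 5),sqrt(5), sqrt(7) , pi,  sqrt( 10 ),  9]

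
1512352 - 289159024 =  - 287646672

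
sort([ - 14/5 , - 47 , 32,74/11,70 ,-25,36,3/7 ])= [  -  47, - 25, - 14/5,3/7, 74/11, 32, 36, 70]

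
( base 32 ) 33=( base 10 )99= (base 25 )3o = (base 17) 5E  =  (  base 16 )63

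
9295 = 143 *65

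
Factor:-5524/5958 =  -2^1*3^( - 2)*331^(  -  1)*1381^1 = -2762/2979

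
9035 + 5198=14233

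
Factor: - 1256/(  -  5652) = 2^1*3^( - 2 ) = 2/9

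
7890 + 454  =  8344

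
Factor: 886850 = 2^1*5^2*17737^1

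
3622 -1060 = 2562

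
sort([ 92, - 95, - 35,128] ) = [-95, - 35, 92,128 ] 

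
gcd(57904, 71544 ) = 88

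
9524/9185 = 1 + 339/9185  =  1.04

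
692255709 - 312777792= 379477917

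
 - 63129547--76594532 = 13464985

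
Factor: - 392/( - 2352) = 2^( - 1)*  3^( - 1) = 1/6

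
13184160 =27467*480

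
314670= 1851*170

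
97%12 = 1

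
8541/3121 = 2+2299/3121  =  2.74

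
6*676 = 4056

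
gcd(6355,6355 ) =6355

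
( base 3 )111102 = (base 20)I2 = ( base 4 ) 11222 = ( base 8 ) 552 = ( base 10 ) 362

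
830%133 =32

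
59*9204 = 543036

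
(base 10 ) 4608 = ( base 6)33200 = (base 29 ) 5dq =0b1001000000000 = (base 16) 1200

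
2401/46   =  52 + 9/46 =52.20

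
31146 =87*358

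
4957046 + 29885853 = 34842899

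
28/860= 7/215 = 0.03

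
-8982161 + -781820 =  - 9763981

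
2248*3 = 6744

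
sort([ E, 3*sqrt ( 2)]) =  [E, 3*sqrt(2) ]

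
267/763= 267/763 = 0.35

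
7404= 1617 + 5787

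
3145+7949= 11094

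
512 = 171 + 341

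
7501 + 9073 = 16574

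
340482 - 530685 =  - 190203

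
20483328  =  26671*768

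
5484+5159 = 10643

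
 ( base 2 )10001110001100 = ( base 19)163I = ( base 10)9100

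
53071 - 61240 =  - 8169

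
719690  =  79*9110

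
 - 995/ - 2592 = 995/2592 = 0.38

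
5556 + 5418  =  10974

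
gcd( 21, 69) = 3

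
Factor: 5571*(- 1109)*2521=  - 15575340519= -3^2*619^1 * 1109^1*2521^1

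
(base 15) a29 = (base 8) 4361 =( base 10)2289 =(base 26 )3A1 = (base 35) 1UE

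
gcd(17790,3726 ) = 6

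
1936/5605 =1936/5605 = 0.35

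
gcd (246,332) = 2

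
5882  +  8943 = 14825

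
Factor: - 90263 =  - 90263^1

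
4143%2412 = 1731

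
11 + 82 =93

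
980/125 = 196/25 = 7.84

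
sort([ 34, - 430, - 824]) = [ - 824, - 430,34 ]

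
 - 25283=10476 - 35759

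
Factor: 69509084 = 2^2*17377271^1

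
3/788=3/788 = 0.00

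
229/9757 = 229/9757  =  0.02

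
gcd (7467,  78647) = 1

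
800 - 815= - 15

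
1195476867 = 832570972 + 362905895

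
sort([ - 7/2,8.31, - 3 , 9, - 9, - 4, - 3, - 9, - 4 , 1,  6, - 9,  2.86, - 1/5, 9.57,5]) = [-9, - 9, -9 , - 4, - 4, - 7/2, -3, - 3,- 1/5, 1, 2.86, 5, 6, 8.31, 9,9.57]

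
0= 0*322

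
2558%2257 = 301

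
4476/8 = 559+ 1/2  =  559.50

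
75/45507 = 25/15169 = 0.00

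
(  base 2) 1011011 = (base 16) 5B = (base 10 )91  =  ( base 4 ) 1123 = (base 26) 3d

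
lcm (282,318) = 14946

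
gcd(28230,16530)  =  30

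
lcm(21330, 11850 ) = 106650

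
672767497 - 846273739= - 173506242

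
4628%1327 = 647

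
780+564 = 1344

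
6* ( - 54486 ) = - 326916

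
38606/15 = 2573 +11/15 = 2573.73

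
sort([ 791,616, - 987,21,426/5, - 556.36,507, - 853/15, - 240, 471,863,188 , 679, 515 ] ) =[ - 987, - 556.36, - 240,-853/15,21 , 426/5, 188, 471 , 507,515  ,  616,679,791,863 ]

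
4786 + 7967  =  12753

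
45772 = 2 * 22886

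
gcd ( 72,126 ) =18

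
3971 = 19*209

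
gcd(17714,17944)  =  2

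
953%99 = 62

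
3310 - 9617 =- 6307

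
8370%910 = 180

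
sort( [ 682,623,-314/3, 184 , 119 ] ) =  [-314/3,119, 184, 623,682 ]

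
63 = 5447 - 5384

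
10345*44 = 455180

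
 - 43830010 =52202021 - 96032031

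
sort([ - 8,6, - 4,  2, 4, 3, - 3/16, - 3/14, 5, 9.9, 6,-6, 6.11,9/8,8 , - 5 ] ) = [ - 8,  -  6,-5, - 4, - 3/14, - 3/16,9/8,  2, 3, 4,5, 6,6, 6.11, 8, 9.9] 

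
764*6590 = 5034760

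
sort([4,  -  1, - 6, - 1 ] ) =[ - 6, - 1, - 1,  4] 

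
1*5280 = 5280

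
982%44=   14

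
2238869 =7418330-5179461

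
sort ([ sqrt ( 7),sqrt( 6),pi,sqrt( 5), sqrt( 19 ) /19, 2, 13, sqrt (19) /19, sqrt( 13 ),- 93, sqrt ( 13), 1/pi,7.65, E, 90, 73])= [ - 93, sqrt( 19 ) /19,sqrt( 19)/19, 1/pi, 2, sqrt(5), sqrt(6 ), sqrt( 7), E,  pi, sqrt( 13), sqrt( 13 ), 7.65, 13, 73, 90 ]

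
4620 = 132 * 35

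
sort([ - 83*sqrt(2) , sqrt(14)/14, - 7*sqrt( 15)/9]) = [ - 83 * sqrt( 2),-7*sqrt( 15)/9, sqrt (14 )/14]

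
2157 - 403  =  1754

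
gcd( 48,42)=6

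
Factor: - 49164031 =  - 7^1*7023433^1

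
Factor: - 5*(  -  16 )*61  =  2^4  *5^1 * 61^1 = 4880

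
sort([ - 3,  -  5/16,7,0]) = [ - 3,-5/16, 0,7]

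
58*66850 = 3877300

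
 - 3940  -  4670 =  - 8610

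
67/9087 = 67/9087 = 0.01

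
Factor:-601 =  - 601^1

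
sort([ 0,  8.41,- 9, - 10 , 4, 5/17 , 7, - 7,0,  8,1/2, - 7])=[ - 10, - 9, - 7,-7,0,0, 5/17, 1/2,4, 7,8, 8.41 ] 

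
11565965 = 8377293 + 3188672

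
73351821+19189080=92540901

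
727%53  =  38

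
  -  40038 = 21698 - 61736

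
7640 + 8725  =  16365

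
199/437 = 199/437 = 0.46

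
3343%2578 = 765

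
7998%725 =23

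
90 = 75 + 15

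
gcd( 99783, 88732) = 1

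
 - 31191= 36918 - 68109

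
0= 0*510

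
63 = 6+57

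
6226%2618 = 990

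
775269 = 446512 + 328757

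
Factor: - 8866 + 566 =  - 8300 = - 2^2*5^2*83^1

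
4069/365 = 4069/365= 11.15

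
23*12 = 276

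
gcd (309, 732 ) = 3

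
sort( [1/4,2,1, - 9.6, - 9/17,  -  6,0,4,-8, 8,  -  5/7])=[  -  9.6,-8, - 6, - 5/7, - 9/17,0,1/4,1,  2,4,8 ] 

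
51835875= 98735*525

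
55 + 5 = 60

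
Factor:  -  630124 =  -2^2*11^1*14321^1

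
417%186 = 45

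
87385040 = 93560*934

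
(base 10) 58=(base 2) 111010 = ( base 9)64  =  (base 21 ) 2g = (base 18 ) 34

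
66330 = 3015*22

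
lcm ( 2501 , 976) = 40016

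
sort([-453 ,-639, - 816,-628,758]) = [  -  816, - 639, - 628,  -  453,758 ] 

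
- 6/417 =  - 1 +137/139 = - 0.01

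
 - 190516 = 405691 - 596207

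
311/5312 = 311/5312 = 0.06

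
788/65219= 788/65219 = 0.01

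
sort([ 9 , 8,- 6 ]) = [ - 6, 8 , 9] 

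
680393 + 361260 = 1041653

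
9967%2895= 1282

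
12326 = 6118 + 6208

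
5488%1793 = 109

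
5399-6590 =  - 1191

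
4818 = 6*803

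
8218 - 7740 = 478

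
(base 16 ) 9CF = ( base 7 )10215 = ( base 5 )40021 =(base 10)2511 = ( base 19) 6i3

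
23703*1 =23703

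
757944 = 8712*87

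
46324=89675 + -43351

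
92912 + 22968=115880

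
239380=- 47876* ( - 5)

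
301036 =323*932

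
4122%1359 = 45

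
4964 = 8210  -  3246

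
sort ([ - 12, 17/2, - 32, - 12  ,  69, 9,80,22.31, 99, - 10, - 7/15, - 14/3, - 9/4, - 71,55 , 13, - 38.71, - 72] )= [ - 72,-71, -38.71,  -  32 ,-12 ,- 12, - 10 , - 14/3 , - 9/4, - 7/15, 17/2,9,13, 22.31, 55,69, 80,99]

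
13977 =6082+7895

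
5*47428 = 237140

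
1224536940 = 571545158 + 652991782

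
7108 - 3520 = 3588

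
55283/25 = 55283/25 = 2211.32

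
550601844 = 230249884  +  320351960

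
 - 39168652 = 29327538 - 68496190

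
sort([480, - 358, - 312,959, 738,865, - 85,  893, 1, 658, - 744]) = [-744,-358, - 312,  -  85, 1, 480, 658, 738, 865 , 893, 959] 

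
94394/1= 94394 = 94394.00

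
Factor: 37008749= 1801^1  *  20549^1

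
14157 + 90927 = 105084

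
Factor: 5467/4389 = 3^( - 1 ) * 19^(  -  1)*71^1 = 71/57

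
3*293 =879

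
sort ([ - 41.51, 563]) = [ - 41.51 , 563]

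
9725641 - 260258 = 9465383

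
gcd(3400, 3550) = 50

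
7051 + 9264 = 16315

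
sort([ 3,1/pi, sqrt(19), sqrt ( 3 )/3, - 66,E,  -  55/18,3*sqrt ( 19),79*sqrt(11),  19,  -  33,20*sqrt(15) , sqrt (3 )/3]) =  [-66, - 33, - 55/18, 1/pi, sqrt(3 )/3,sqrt( 3 )/3,E,3, sqrt( 19),  3*sqrt( 19 ),19,20*sqrt ( 15),79*sqrt(11)] 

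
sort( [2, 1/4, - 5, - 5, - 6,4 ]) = [ - 6, - 5, - 5, 1/4,  2,4 ] 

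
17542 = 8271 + 9271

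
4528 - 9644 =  - 5116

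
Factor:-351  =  -3^3*13^1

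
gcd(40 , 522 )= 2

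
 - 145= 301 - 446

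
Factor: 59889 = 3^1*19963^1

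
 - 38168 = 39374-77542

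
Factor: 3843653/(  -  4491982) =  - 2^( - 1)*73^( - 1 ) *2797^ ( - 1)*349423^1 =- 349423/408362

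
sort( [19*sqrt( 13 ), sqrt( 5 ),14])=[sqrt( 5 ),  14, 19*sqrt( 13)] 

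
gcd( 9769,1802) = 1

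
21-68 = -47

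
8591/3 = 8591/3 = 2863.67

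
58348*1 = 58348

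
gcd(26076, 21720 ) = 12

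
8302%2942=2418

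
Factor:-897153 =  - 3^1*97^1*3083^1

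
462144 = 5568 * 83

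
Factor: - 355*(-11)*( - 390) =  - 2^1*3^1*5^2*11^1 * 13^1*71^1 = - 1522950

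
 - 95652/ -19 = 95652/19=5034.32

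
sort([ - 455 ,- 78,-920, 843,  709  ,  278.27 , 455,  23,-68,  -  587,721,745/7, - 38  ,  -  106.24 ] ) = [ - 920, - 587, - 455,-106.24, - 78, - 68,  -  38, 23,745/7,278.27,455,709,721,843]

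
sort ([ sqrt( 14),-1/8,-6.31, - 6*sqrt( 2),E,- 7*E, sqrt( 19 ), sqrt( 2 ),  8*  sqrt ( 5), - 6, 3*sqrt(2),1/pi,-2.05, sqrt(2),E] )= [ - 7*E,-6*sqrt( 2) ,-6.31,-6,-2.05,-1/8,1/pi, sqrt( 2),sqrt( 2),E, E,sqrt( 14) , 3*sqrt( 2), sqrt( 19),8*sqrt( 5 )]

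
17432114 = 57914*301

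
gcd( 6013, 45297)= 7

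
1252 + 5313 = 6565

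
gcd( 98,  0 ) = 98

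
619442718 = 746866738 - 127424020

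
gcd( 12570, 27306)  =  6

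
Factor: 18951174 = 2^1*3^2*11^1 * 95713^1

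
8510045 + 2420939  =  10930984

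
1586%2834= 1586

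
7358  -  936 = 6422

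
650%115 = 75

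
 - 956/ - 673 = 1 + 283/673 = 1.42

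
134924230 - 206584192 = -71659962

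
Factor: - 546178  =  -2^1*347^1* 787^1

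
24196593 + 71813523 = 96010116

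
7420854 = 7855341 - 434487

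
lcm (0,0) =0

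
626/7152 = 313/3576=0.09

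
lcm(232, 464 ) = 464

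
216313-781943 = - 565630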